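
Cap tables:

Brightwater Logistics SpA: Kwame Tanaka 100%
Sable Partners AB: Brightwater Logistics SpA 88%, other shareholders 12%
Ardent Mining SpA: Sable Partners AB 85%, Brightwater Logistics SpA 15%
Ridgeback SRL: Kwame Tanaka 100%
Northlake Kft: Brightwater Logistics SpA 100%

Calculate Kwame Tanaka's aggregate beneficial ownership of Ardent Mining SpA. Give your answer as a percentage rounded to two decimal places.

89.80%

Kwame reaches Ardent along 2 paths.
Via Brightwater → Sable: 100% × 88% × 85% = 74.8%.
Via Brightwater: 100% × 15% = 15%.
Total: 74.8% + 15% = 89.8%.
Rounded: 89.80%.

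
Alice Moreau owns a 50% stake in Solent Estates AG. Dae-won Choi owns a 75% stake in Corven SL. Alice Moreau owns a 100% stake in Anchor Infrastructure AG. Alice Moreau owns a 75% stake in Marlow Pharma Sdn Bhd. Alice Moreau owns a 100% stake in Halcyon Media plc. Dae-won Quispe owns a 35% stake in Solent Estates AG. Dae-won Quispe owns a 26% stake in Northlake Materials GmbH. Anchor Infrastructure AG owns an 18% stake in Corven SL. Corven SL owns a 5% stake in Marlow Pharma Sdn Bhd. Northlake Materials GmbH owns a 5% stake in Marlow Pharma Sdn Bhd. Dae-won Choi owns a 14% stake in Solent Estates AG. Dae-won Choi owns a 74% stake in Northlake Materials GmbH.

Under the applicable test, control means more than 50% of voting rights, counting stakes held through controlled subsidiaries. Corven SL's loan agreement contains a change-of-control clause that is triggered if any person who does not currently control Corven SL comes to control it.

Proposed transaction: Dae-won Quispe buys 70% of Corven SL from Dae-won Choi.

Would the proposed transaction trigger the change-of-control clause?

Yes

The purchase adds only to Dae-won Quispe's holdings (Dae-won Choi's stake shrinks), so Dae-won Quispe is the only person who could newly come to control Corven.
Dae-won Quispe's largest direct stake is 35% in Solent, which does not meet the threshold, so Dae-won Quispe controls no company.
Neither Dae-won Quispe nor any entity Dae-won Quispe controls holds any voting interest in Corven.
So before the transaction, Dae-won Quispe does not control Corven.
After the purchase, Dae-won Quispe holds 70% of Corven directly, and Dae-won Choi's stake falls to 5%.
Dae-won Quispe holds 70% of Corven, so Dae-won Quispe controls Corven.
Dae-won Quispe did not control Corven before and does after, so the clause is triggered.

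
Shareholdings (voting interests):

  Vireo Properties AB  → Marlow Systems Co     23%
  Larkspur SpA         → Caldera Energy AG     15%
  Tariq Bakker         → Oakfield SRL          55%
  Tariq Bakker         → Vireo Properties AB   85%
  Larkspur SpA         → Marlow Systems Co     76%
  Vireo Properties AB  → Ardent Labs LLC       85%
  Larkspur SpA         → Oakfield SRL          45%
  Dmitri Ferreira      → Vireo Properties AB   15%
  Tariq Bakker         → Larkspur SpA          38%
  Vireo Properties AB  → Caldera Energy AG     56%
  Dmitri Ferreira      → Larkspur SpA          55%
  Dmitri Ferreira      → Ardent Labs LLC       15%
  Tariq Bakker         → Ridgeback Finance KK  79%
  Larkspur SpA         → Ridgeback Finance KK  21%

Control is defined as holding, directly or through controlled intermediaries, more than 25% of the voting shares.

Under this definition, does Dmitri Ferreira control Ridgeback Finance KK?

No

Dmitri holds 55% of Larkspur, so Dmitri controls Larkspur.
Larkspur holds 45% of Oakfield, so Dmitri controls Oakfield.
Larkspur holds 76% of Marlow, so Dmitri controls Marlow.
In Ridgeback, Dmitri's side holds only 21%, not > 25%.
So Dmitri does not control Ridgeback.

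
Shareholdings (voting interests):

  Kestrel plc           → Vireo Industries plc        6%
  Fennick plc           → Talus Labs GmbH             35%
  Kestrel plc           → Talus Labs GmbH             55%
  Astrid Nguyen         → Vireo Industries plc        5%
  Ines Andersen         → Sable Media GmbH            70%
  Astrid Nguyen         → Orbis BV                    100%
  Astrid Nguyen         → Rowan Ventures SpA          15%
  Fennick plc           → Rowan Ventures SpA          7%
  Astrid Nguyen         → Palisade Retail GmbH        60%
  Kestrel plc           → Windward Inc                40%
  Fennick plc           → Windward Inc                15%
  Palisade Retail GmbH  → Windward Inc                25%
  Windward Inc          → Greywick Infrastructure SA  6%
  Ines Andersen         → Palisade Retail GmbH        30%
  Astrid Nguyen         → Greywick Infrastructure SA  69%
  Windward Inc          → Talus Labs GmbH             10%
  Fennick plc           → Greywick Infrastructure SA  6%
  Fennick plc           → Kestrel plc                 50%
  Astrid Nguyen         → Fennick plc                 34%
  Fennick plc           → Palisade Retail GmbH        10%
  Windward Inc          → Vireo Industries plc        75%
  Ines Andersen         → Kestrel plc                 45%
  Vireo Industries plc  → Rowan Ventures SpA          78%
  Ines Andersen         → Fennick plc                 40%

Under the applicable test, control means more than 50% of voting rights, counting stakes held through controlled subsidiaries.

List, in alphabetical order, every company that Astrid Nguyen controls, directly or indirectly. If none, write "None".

Greywick Infrastructure SA, Orbis BV, Palisade Retail GmbH

Astrid holds 60% of Palisade, so Astrid controls Palisade.
Astrid holds 100% of Orbis, so Astrid controls Orbis.
Astrid holds 69% of Greywick, so Astrid controls Greywick.
No other company's threshold is met.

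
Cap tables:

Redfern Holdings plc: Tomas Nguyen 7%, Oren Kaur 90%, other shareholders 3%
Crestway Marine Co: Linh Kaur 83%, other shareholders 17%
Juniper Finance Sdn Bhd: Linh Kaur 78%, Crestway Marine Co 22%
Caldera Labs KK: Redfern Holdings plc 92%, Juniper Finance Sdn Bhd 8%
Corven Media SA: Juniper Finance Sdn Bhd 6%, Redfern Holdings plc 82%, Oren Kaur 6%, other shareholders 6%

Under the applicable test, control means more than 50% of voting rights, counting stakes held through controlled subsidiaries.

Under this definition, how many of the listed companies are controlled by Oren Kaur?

Oren holds 90% of Redfern, so Oren controls Redfern.
Redfern holds 92% of Caldera, so Oren controls Caldera.
Redfern and Oren together hold 82% + 6% = 88% of Corven, so Oren controls Corven.
No other company's threshold is met.
Oren controls 3 companies.

3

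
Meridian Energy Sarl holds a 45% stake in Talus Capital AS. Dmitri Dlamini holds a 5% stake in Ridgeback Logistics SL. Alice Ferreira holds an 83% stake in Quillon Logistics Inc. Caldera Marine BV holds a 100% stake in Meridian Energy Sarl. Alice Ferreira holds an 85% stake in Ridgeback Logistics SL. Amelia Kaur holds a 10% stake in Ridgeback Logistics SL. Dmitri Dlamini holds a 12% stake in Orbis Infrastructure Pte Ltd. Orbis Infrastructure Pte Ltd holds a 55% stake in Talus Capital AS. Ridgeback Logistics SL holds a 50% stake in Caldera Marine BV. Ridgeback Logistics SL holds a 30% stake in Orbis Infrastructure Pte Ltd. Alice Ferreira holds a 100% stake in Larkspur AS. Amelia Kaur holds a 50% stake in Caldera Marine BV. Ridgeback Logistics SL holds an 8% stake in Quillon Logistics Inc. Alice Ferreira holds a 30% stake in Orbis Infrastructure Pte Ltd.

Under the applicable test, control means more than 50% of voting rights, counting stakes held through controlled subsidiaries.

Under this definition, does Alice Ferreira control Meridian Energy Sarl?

No

Alice holds 85% of Ridgeback, so Alice controls Ridgeback.
Ridgeback and Alice together hold 30% + 30% = 60% of Orbis, so Alice controls Orbis.
Orbis holds 55% of Talus, so Alice controls Talus.
Alice holds 100% of Larkspur, so Alice controls Larkspur.
Alice and Ridgeback together hold 83% + 8% = 91% of Quillon, so Alice controls Quillon.
Neither Alice nor any entity Alice controls holds any voting interest in Meridian.
So Alice does not control Meridian.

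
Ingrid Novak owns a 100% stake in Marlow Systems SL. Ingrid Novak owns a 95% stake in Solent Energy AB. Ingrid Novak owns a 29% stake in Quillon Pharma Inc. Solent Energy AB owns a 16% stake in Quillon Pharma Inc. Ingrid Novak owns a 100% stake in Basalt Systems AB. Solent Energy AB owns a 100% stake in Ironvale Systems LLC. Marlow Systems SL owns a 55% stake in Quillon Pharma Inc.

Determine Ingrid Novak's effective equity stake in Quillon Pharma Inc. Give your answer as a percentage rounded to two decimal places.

Ingrid reaches Quillon along 3 paths.
Direct stake: 29% = 29%.
Via Solent: 95% × 16% = 15.2%.
Via Marlow: 100% × 55% = 55%.
Total: 29% + 15.2% + 55% = 99.2%.
Rounded: 99.20%.

99.20%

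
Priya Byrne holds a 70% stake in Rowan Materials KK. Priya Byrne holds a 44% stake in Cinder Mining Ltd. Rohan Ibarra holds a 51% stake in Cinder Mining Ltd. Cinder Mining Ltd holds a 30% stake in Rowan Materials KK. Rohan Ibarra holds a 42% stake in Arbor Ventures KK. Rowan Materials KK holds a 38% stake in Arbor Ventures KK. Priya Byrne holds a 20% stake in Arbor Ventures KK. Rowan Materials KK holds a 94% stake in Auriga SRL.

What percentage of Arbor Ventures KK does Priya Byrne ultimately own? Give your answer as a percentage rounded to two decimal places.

Priya reaches Arbor along 3 paths.
Via Cinder → Rowan: 44% × 30% × 38% = 5.016%.
Via Rowan: 70% × 38% = 26.6%.
Direct stake: 20% = 20%.
Total: 5.016% + 26.6% + 20% = 51.616%.
Rounded: 51.62%.

51.62%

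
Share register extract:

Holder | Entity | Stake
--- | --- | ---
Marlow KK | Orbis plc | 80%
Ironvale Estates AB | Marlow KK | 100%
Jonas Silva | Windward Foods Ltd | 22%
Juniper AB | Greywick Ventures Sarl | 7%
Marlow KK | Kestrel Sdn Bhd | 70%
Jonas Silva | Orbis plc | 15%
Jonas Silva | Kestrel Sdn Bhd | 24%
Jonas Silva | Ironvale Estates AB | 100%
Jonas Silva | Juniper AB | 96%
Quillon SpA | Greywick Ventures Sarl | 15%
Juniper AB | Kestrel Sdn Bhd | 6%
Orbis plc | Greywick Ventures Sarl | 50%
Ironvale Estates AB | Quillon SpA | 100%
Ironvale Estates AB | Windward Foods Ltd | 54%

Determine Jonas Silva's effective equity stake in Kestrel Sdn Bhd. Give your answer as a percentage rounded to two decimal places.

Jonas reaches Kestrel along 3 paths.
Direct stake: 24% = 24%.
Via Ironvale → Marlow: 100% × 100% × 70% = 70%.
Via Juniper: 96% × 6% = 5.76%.
Total: 24% + 70% + 5.76% = 99.76%.

99.76%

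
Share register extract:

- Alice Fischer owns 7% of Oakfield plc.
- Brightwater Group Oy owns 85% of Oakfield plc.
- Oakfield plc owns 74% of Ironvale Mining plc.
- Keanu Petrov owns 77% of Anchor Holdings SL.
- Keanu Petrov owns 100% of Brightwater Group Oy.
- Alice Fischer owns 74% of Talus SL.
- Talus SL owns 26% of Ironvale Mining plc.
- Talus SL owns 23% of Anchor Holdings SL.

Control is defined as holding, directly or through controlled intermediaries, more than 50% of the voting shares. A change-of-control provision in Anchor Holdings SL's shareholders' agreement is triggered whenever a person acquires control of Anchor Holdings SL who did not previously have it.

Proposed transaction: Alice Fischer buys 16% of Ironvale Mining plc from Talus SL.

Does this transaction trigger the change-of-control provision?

The purchase adds only to Alice's holdings (Talus's stake shrinks), so Alice is the only person who could newly come to control Anchor.
Alice holds 74% of Talus, so Alice controls Talus.
In Anchor, Alice's side holds only 23%, not > 50%.
So before the transaction, Alice does not control Anchor.
After the purchase, Alice holds 16% of Ironvale directly, and Talus's stake falls to 10%.
Alice's side now holds 10% + 16% = 26% of Ironvale, not > 50%, so Alice still does not control Ironvale.
After the transaction, Alice's side holds 23% of Anchor, not > 50%, so Alice still does not control Anchor.
No new person acquires control, so the clause is not triggered.

No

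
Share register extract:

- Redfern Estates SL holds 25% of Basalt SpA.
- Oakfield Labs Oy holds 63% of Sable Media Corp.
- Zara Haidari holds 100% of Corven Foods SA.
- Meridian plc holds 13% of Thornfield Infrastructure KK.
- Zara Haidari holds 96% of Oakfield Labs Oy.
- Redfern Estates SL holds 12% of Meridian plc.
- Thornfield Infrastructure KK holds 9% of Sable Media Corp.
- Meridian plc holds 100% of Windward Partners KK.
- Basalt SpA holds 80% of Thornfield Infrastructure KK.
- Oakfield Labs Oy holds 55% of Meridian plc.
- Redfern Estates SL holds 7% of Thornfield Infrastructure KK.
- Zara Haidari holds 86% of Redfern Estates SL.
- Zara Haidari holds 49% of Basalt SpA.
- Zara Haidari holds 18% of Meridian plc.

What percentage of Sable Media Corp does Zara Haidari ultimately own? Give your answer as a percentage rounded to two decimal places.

67.05%

Zara reaches Sable along 7 paths.
Via Redfern → Thornfield: 86% × 7% × 9% = 0.5418%.
Via Oakfield → Meridian → Thornfield: 96% × 55% × 13% × 9% = 0.61776%.
Via Meridian → Thornfield: 18% × 13% × 9% = 0.2106%.
Via Redfern → Meridian → Thornfield: 86% × 12% × 13% × 9% = 0.120744%.
Via Redfern → Basalt → Thornfield: 86% × 25% × 80% × 9% = 1.548%.
Via Basalt → Thornfield: 49% × 80% × 9% = 3.528%.
Via Oakfield: 96% × 63% = 60.48%.
Total: 0.5418% + 0.61776% + 0.2106% + 0.120744% + 1.548% + 3.528% + 60.48% = 67.046904%.
Rounded: 67.05%.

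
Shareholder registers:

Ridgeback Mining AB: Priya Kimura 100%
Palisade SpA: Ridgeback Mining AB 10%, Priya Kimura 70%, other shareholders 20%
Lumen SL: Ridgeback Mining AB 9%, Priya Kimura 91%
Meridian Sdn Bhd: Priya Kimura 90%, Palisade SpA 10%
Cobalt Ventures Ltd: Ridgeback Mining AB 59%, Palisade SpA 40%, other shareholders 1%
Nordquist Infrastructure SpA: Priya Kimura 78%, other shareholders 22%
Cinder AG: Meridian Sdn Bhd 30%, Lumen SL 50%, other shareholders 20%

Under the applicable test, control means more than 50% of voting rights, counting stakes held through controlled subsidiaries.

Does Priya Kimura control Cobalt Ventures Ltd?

Priya holds 100% of Ridgeback, so Priya controls Ridgeback.
Ridgeback and Priya together hold 10% + 70% = 80% of Palisade, so Priya controls Palisade.
Ridgeback and Palisade together hold 59% + 40% = 99% of Cobalt, so Priya controls Cobalt.

Yes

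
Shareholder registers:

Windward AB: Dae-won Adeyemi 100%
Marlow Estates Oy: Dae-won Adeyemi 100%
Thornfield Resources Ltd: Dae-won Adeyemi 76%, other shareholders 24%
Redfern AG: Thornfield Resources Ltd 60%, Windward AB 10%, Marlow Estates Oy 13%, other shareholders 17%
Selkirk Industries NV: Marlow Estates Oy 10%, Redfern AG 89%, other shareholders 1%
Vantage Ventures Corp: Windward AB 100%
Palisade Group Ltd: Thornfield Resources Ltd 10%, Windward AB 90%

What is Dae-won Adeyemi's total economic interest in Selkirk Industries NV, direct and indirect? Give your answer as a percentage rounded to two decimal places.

71.05%

Dae-won reaches Selkirk along 4 paths.
Via Marlow: 100% × 10% = 10%.
Via Thornfield → Redfern: 76% × 60% × 89% = 40.584%.
Via Windward → Redfern: 100% × 10% × 89% = 8.9%.
Via Marlow → Redfern: 100% × 13% × 89% = 11.57%.
Total: 10% + 40.584% + 8.9% + 11.57% = 71.054%.
Rounded: 71.05%.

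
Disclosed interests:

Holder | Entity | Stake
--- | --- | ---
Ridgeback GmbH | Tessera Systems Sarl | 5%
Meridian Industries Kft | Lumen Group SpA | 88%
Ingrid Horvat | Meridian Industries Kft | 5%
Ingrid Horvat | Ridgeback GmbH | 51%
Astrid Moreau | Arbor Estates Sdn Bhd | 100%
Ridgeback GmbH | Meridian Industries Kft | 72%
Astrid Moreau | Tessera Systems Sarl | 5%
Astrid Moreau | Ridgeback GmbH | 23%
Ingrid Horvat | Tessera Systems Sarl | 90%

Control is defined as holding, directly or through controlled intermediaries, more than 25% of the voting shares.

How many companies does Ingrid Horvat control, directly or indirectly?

4

Ingrid holds 51% of Ridgeback, so Ingrid controls Ridgeback.
Ridgeback and Ingrid together hold 5% + 90% = 95% of Tessera, so Ingrid controls Tessera.
Ingrid and Ridgeback together hold 5% + 72% = 77% of Meridian, so Ingrid controls Meridian.
Meridian holds 88% of Lumen, so Ingrid controls Lumen.
No other company's threshold is met.
Ingrid controls 4 companies.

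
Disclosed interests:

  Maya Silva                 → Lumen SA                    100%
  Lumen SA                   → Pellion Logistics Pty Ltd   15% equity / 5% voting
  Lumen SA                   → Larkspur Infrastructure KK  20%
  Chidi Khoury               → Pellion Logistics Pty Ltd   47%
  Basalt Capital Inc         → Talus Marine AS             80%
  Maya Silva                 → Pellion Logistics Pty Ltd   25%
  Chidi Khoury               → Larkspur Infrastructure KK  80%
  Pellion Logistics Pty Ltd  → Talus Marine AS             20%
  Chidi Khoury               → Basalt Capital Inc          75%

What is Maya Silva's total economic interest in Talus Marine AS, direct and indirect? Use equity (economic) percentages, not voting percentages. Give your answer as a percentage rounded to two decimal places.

Maya reaches Talus along 2 paths.
Via Pellion: 25% × 20% = 5%.
Via Lumen → Pellion: 100% × 15% × 20% = 3%.
Total: 5% + 3% = 8%.
Rounded: 8.00%.

8.00%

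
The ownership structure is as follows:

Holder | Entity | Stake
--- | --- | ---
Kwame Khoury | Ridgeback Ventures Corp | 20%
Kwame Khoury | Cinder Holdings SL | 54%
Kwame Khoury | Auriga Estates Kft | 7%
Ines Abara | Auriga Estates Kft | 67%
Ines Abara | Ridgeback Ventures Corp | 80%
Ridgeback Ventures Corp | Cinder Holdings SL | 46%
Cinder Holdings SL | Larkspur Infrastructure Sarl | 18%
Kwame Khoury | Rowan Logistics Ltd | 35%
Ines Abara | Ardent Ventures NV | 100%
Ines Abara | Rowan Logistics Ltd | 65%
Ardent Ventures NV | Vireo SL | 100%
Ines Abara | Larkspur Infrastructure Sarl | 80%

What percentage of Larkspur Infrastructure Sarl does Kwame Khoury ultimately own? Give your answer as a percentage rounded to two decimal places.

Kwame reaches Larkspur along 2 paths.
Via Cinder: 54% × 18% = 9.72%.
Via Ridgeback → Cinder: 20% × 46% × 18% = 1.656%.
Total: 9.72% + 1.656% = 11.376%.
Rounded: 11.38%.

11.38%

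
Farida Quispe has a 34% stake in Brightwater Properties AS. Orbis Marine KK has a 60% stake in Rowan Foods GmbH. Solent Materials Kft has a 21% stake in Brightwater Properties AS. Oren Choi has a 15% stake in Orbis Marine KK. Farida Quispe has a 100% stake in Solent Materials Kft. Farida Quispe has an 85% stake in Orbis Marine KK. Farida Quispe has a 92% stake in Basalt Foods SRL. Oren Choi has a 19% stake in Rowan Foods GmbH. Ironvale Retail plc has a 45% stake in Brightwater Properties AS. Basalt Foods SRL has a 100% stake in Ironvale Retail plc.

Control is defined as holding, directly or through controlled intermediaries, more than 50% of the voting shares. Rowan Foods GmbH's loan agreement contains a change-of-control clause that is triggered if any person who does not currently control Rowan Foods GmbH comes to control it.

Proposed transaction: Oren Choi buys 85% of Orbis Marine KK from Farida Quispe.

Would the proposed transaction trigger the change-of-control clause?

Yes

The purchase adds only to Oren's holdings (Farida's stake shrinks), so Oren is the only person who could newly come to control Rowan.
Oren's largest direct stake is 19% in Rowan, which does not meet the threshold, so Oren controls no company.
In Rowan, Oren's side holds only 19%, not > 50%.
So before the transaction, Oren does not control Rowan.
After the purchase, Oren's direct stake in Orbis rises to 15% + 85% = 100%, and Farida's stake falls to 0%.
Oren holds 100% of Orbis, so Oren controls Orbis.
Oren and Orbis together hold 19% + 60% = 79% of Rowan, so Oren controls Rowan.
Oren did not control Rowan before and does after, so the clause is triggered.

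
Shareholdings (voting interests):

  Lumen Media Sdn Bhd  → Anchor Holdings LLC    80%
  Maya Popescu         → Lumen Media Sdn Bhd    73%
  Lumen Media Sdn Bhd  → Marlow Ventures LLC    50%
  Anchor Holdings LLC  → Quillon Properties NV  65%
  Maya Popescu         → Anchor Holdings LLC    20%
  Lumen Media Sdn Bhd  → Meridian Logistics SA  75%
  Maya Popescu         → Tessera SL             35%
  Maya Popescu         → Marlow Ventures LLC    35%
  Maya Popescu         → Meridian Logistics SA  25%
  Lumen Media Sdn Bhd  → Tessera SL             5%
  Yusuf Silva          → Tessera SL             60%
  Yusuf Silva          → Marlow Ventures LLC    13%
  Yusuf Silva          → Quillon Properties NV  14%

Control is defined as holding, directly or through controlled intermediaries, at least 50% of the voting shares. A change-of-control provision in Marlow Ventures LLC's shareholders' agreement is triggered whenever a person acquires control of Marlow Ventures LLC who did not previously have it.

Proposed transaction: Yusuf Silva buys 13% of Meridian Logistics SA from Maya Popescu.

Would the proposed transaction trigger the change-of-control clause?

The purchase adds only to Yusuf's holdings (Maya's stake shrinks), so Yusuf is the only person who could newly come to control Marlow.
Yusuf holds 60% of Tessera, so Yusuf controls Tessera.
In Marlow, Yusuf's side holds only 13%, not ≥ 50%.
So before the transaction, Yusuf does not control Marlow.
After the purchase, Yusuf holds 13% of Meridian directly, and Maya's stake falls to 12%.
Yusuf's side now holds 13% of Meridian, not ≥ 50%, so Yusuf still does not control Meridian.
After the transaction, Yusuf's side holds 13% of Marlow, not ≥ 50%, so Yusuf still does not control Marlow.
No new person acquires control, so the clause is not triggered.

No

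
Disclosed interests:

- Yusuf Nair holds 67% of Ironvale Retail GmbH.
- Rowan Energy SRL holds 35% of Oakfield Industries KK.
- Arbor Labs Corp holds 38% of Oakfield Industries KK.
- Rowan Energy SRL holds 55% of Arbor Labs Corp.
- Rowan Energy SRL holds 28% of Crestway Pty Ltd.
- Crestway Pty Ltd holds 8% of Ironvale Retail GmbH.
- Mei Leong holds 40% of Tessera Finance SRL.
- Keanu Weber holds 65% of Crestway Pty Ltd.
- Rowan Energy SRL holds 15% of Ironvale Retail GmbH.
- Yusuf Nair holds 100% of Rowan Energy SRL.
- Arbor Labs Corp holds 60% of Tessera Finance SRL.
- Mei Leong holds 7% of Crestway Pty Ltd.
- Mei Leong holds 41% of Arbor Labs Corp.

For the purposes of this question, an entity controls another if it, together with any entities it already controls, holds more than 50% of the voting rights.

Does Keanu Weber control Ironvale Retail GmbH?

No

Keanu holds 65% of Crestway, so Keanu controls Crestway.
In Ironvale, Keanu's side holds only 8%, not > 50%.
So Keanu does not control Ironvale.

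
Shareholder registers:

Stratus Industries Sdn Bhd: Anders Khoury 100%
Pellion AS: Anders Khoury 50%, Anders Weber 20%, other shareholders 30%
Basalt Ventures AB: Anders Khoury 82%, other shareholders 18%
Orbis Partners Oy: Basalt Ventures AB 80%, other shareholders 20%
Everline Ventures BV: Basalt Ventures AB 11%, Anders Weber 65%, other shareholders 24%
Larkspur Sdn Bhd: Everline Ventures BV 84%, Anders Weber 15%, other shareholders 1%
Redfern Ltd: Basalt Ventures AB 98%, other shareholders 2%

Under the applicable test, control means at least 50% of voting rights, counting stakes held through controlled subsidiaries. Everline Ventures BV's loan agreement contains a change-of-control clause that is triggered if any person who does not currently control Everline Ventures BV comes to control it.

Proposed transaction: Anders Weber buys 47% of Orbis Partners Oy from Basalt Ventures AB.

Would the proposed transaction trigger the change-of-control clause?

No

The purchase adds only to Anders Weber's holdings (Basalt's stake shrinks), so Anders Weber is the only person who could newly come to control Everline.
Anders Weber holds 65% of Everline, so Anders Weber controls Everline.
So Anders Weber already controls Everline before the transaction.
After the purchase, Anders Weber holds 47% of Orbis directly, and Basalt's stake falls to 33%.
Anders Weber controlled Everline already, so this is not a new person acquiring control; every other person's position is unchanged or reduced.
No new person acquires control, so the clause is not triggered.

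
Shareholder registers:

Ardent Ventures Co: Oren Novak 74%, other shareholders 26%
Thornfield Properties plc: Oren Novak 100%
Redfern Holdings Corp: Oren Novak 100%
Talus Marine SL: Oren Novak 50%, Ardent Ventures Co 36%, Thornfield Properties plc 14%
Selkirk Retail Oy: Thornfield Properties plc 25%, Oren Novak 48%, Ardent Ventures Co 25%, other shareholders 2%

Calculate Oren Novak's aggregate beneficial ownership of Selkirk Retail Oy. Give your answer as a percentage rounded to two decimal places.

Oren reaches Selkirk along 3 paths.
Via Thornfield: 100% × 25% = 25%.
Direct stake: 48% = 48%.
Via Ardent: 74% × 25% = 18.5%.
Total: 25% + 48% + 18.5% = 91.5%.
Rounded: 91.50%.

91.50%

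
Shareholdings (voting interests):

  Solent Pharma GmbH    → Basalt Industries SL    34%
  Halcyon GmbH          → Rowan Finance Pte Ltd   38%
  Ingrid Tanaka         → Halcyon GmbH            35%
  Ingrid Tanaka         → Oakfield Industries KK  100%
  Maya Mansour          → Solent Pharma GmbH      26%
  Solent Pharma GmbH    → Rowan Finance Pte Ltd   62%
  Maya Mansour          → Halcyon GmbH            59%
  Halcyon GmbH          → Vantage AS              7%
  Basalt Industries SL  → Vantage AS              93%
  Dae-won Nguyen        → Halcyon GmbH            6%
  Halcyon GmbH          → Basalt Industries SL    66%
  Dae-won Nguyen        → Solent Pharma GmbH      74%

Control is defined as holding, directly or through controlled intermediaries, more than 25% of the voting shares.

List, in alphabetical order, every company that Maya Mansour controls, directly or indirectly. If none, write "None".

Basalt Industries SL, Halcyon GmbH, Rowan Finance Pte Ltd, Solent Pharma GmbH, Vantage AS

Maya holds 59% of Halcyon, so Maya controls Halcyon.
Maya holds 26% of Solent, so Maya controls Solent.
Halcyon and Solent together hold 38% + 62% = 100% of Rowan, so Maya controls Rowan.
Halcyon and Solent together hold 66% + 34% = 100% of Basalt, so Maya controls Basalt.
Halcyon and Basalt together hold 7% + 93% = 100% of Vantage, so Maya controls Vantage.
No other company's threshold is met.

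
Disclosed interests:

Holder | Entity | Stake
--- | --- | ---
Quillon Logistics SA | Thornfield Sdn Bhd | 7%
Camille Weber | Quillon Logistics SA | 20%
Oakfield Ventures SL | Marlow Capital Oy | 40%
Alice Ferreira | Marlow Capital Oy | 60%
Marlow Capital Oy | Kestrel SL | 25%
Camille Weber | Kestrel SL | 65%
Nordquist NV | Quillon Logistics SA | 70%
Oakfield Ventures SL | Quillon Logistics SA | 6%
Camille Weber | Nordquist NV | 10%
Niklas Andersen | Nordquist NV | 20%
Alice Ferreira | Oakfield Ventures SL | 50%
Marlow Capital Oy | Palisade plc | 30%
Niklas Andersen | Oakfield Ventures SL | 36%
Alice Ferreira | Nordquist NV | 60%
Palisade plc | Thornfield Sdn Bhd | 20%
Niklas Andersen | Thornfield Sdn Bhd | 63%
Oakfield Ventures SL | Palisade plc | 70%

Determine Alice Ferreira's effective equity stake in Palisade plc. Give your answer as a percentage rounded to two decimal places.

59.00%

Alice reaches Palisade along 3 paths.
Via Marlow: 60% × 30% = 18%.
Via Oakfield → Marlow: 50% × 40% × 30% = 6%.
Via Oakfield: 50% × 70% = 35%.
Total: 18% + 6% + 35% = 59%.
Rounded: 59.00%.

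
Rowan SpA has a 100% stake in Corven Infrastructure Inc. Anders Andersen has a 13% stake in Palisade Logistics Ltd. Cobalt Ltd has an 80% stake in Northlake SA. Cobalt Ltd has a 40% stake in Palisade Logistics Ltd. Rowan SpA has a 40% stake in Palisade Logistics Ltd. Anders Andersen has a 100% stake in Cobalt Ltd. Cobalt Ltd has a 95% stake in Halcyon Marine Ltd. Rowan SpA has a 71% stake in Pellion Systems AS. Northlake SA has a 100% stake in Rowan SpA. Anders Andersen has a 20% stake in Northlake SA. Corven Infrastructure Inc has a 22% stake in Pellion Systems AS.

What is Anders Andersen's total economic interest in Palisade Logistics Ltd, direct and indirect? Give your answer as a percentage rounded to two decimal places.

93.00%

Anders reaches Palisade along 4 paths.
Via Cobalt: 100% × 40% = 40%.
Via Cobalt → Northlake → Rowan: 100% × 80% × 100% × 40% = 32%.
Via Northlake → Rowan: 20% × 100% × 40% = 8%.
Direct stake: 13% = 13%.
Total: 40% + 32% + 8% + 13% = 93%.
Rounded: 93.00%.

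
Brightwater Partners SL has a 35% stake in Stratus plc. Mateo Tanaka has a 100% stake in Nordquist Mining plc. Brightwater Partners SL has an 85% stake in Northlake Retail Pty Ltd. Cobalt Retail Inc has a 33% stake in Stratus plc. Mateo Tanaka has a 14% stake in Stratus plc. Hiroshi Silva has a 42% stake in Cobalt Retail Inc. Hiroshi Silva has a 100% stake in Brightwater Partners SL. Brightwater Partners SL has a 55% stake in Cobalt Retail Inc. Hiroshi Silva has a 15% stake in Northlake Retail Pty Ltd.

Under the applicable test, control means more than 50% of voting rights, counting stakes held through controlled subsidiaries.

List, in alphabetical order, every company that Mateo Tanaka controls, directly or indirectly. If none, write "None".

Mateo holds 100% of Nordquist, so Mateo controls Nordquist.
No other company's threshold is met.

Nordquist Mining plc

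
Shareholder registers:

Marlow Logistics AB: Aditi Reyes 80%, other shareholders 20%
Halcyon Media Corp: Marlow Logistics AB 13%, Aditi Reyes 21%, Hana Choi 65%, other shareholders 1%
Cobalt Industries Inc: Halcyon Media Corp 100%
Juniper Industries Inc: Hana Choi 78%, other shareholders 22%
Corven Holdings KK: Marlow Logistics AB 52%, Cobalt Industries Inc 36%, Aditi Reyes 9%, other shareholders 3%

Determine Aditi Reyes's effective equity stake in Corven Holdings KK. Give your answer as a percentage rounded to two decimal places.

Aditi reaches Corven along 4 paths.
Via Marlow: 80% × 52% = 41.6%.
Via Marlow → Halcyon → Cobalt: 80% × 13% × 100% × 36% = 3.744%.
Via Halcyon → Cobalt: 21% × 100% × 36% = 7.56%.
Direct stake: 9% = 9%.
Total: 41.6% + 3.744% + 7.56% + 9% = 61.904%.
Rounded: 61.90%.

61.90%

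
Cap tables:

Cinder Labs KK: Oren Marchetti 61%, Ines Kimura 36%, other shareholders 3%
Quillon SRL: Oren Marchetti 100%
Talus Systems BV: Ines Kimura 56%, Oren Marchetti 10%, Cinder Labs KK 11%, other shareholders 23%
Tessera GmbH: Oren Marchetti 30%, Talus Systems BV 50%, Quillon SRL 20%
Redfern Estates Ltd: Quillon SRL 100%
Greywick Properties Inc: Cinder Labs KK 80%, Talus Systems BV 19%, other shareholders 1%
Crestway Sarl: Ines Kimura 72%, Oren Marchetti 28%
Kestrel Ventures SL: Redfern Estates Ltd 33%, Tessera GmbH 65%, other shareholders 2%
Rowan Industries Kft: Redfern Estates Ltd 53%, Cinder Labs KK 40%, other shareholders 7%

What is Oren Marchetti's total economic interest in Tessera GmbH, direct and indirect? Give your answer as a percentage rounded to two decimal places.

58.36%

Oren reaches Tessera along 4 paths.
Direct stake: 30% = 30%.
Via Talus: 10% × 50% = 5%.
Via Cinder → Talus: 61% × 11% × 50% = 3.355%.
Via Quillon: 100% × 20% = 20%.
Total: 30% + 5% + 3.355% + 20% = 58.355%.
Rounded: 58.36%.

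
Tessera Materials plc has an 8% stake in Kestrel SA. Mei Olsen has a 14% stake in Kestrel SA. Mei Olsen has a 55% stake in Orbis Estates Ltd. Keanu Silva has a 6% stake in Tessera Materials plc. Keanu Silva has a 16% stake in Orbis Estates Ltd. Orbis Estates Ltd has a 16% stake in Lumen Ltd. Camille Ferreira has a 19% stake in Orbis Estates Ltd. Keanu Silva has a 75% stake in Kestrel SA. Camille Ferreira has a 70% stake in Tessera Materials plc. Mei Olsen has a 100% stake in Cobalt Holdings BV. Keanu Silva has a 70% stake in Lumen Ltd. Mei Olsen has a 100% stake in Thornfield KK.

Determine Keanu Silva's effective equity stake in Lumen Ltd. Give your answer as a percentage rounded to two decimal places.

Keanu reaches Lumen along 2 paths.
Via Orbis: 16% × 16% = 2.56%.
Direct stake: 70% = 70%.
Total: 2.56% + 70% = 72.56%.

72.56%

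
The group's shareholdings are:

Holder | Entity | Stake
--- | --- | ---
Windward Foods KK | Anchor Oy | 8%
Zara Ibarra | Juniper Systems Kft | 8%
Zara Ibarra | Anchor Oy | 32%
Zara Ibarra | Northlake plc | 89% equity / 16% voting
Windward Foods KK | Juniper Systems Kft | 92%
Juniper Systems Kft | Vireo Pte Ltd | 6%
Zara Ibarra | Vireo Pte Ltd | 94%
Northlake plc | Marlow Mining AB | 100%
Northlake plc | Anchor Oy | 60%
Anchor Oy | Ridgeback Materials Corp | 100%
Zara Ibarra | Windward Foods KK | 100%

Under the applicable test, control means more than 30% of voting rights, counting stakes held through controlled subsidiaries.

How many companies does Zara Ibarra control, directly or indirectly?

5

Zara holds 100% of Windward, so Zara controls Windward.
Zara and Windward together hold 8% + 92% = 100% of Juniper, so Zara controls Juniper.
Windward and Zara together hold 8% + 32% = 40% of Anchor, so Zara controls Anchor.
Zara and Juniper together hold 94% + 6% = 100% of Vireo, so Zara controls Vireo.
Anchor holds 100% of Ridgeback, so Zara controls Ridgeback.
No other company's threshold is met.
Zara controls 5 companies.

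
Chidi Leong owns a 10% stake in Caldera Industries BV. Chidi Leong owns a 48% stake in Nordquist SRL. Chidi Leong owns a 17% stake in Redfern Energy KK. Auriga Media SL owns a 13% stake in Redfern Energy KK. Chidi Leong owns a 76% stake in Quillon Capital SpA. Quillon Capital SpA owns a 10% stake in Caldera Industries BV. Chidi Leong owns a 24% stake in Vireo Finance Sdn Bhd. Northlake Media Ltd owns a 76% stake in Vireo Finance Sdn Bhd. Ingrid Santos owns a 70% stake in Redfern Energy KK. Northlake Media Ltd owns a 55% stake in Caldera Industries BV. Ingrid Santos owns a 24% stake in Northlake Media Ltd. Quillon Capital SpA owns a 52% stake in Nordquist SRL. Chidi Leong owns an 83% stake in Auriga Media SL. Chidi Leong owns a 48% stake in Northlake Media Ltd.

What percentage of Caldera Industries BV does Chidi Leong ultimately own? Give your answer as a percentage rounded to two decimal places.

44.00%

Chidi reaches Caldera along 3 paths.
Direct stake: 10% = 10%.
Via Quillon: 76% × 10% = 7.6%.
Via Northlake: 48% × 55% = 26.4%.
Total: 10% + 7.6% + 26.4% = 44%.
Rounded: 44.00%.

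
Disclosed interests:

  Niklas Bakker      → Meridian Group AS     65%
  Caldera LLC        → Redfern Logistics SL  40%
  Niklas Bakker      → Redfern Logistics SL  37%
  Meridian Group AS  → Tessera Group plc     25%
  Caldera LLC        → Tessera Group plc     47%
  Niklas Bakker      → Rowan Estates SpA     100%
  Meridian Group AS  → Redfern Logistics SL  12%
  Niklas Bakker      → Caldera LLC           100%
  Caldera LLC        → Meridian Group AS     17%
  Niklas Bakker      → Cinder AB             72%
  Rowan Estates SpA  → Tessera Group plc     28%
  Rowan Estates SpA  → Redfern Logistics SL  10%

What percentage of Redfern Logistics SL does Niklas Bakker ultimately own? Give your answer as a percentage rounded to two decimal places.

96.84%

Niklas reaches Redfern along 5 paths.
Via Caldera: 100% × 40% = 40%.
Via Caldera → Meridian: 100% × 17% × 12% = 2.04%.
Via Meridian: 65% × 12% = 7.8%.
Direct stake: 37% = 37%.
Via Rowan: 100% × 10% = 10%.
Total: 40% + 2.04% + 7.8% + 37% + 10% = 96.84%.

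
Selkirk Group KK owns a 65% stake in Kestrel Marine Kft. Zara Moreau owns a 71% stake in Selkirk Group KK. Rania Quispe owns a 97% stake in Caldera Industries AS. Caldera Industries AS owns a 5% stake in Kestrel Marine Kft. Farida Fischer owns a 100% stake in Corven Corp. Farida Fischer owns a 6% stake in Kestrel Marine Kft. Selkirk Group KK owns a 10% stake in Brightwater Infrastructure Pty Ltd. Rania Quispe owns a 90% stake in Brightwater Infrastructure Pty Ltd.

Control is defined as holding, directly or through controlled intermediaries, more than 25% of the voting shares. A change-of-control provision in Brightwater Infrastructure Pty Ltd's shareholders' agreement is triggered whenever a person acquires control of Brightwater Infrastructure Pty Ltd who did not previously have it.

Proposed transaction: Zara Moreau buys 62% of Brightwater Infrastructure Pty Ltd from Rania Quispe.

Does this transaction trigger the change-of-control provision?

The purchase adds only to Zara's holdings (Rania's stake shrinks), so Zara is the only person who could newly come to control Brightwater.
Zara holds 71% of Selkirk, so Zara controls Selkirk.
Selkirk holds 65% of Kestrel, so Zara controls Kestrel.
In Brightwater, Zara's side holds only 10%, not > 25%.
So before the transaction, Zara does not control Brightwater.
After the purchase, Zara holds 62% of Brightwater directly, and Rania's stake falls to 28%.
Selkirk and Zara together hold 10% + 62% = 72% of Brightwater, so Zara controls Brightwater.
Zara did not control Brightwater before and does after, so the clause is triggered.

Yes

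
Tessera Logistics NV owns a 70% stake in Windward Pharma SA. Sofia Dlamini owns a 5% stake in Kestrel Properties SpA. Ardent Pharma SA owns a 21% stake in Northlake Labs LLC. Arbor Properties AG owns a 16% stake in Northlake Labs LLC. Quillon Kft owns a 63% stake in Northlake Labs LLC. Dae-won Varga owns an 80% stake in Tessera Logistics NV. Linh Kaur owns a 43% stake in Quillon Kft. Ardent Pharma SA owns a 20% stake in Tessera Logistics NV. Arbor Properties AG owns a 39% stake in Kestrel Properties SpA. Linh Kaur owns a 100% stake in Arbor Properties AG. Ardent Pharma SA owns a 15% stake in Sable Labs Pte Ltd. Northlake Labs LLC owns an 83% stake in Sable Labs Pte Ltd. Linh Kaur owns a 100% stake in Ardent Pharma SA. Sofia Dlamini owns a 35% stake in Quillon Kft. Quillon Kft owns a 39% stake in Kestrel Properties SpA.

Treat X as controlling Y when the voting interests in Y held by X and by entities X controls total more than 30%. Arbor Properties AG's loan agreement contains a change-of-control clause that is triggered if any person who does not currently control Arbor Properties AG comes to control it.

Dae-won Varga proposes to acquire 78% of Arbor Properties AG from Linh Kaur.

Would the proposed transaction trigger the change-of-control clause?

Yes

The purchase adds only to Dae-won's holdings (Linh's stake shrinks), so Dae-won is the only person who could newly come to control Arbor.
Dae-won holds 80% of Tessera, so Dae-won controls Tessera.
Tessera holds 70% of Windward, so Dae-won controls Windward.
Neither Dae-won nor any entity Dae-won controls holds any voting interest in Arbor.
So before the transaction, Dae-won does not control Arbor.
After the purchase, Dae-won holds 78% of Arbor directly, and Linh's stake falls to 22%.
Dae-won holds 78% of Arbor, so Dae-won controls Arbor.
Dae-won did not control Arbor before and does after, so the clause is triggered.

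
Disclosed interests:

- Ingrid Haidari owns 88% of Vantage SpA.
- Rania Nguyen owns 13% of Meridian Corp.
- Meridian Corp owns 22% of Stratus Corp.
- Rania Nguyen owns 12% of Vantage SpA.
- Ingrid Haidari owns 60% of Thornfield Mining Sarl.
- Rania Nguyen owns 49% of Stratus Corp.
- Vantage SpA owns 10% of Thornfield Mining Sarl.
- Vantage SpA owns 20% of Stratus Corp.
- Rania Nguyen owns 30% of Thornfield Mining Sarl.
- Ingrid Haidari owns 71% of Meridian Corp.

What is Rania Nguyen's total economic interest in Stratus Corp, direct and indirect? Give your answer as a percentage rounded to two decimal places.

54.26%

Rania reaches Stratus along 3 paths.
Via Meridian: 13% × 22% = 2.86%.
Direct stake: 49% = 49%.
Via Vantage: 12% × 20% = 2.4%.
Total: 2.86% + 49% + 2.4% = 54.26%.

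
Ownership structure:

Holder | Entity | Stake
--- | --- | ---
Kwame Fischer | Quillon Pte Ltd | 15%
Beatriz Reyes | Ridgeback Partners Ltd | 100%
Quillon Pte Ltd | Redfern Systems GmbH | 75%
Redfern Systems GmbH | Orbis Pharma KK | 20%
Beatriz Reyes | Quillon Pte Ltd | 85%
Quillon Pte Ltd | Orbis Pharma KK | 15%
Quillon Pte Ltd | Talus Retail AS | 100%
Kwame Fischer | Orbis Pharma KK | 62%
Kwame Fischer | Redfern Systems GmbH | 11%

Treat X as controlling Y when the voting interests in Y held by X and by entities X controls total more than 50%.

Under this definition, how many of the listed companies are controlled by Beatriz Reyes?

4

Beatriz holds 85% of Quillon, so Beatriz controls Quillon.
Beatriz holds 100% of Ridgeback, so Beatriz controls Ridgeback.
Quillon holds 75% of Redfern, so Beatriz controls Redfern.
Quillon holds 100% of Talus, so Beatriz controls Talus.
No other company's threshold is met.
Beatriz controls 4 companies.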